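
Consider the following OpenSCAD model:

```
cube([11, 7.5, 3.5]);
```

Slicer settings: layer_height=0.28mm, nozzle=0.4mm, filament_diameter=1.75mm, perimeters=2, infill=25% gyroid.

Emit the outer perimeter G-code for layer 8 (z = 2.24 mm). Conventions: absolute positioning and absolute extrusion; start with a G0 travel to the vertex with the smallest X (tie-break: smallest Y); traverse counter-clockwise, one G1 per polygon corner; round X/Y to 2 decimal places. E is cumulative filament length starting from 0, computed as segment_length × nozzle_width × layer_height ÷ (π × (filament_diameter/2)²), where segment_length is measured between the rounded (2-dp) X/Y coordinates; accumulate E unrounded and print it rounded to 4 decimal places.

At z = 2.24 mm: the cube is present — its section is the full 11×7.5 rectangle. The outline is a single polygon with 4 vertices. Extrusion per mm of travel: 0.4 × 0.28 / (π × 0.875²) = 0.046564. Accumulating E over each segment gives final E = 1.7229.

G0 X0.00 Y0.00 Z2.24
G1 X11.00 Y0.00 E0.5122
G1 X11.00 Y7.50 E0.8614
G1 X0.00 Y7.50 E1.3736
G1 X0.00 Y0.00 E1.7229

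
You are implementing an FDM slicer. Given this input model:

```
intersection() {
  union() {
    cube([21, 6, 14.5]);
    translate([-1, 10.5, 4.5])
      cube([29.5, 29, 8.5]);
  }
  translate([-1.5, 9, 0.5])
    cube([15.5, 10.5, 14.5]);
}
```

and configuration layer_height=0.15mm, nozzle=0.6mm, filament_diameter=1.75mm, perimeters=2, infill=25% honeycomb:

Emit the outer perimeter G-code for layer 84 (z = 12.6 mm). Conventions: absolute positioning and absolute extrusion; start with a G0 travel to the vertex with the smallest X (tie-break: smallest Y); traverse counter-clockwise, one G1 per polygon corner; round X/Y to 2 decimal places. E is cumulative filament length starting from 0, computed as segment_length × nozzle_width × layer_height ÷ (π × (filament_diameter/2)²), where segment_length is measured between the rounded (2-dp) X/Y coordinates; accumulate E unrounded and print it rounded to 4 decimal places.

At z = 12.6 mm: the 21×6 cube contributes its full rectangle; the cube at (-1, 10.5) is present — its section is the full 29.5×29 rectangle; Combining (union): the 2 present regions are separate (no shared area or edge), so areas and boundary lengths simply add and each stays a separate island — 2 connected regions; the 15.5×10.5 cube at (-1.5, 9) contributes its full rectangle; Taking the intersection: the 15.5×10.5 cube at (-1.5, 9) partially overlaps that combined region; clipping to the common part keeps 135.00 mm² — 1 connected region. The outline is a single polygon with 4 vertices. Extrusion per mm of travel: 0.6 × 0.15 / (π × 0.875²) = 0.037418. Accumulating E over each segment gives final E = 1.7960.

G0 X-1.00 Y10.50 Z12.60
G1 X14.00 Y10.50 E0.5613
G1 X14.00 Y19.50 E0.8980
G1 X-1.00 Y19.50 E1.4593
G1 X-1.00 Y10.50 E1.7960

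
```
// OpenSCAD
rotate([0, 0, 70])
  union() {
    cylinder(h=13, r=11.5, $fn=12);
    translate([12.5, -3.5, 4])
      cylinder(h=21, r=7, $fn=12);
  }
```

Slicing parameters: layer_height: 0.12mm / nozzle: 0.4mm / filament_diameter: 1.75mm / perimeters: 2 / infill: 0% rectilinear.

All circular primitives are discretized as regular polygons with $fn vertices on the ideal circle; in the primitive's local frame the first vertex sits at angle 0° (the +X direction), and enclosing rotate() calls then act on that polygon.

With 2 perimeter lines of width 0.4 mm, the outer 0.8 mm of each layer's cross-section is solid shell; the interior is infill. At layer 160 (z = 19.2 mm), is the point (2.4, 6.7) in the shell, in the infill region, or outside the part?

At z = 19.2 mm: the cylinder is not intersected at this z (z outside [0, 13]); the r=7 cylinder at (12.5, -3.5) contributes a regular 12-gon of circumradius 7; Combining (union): only the r=7 cylinder at (12.5, -3.5) is present, so the union is just that shape — 1 connected region; (rotated 70° about Z; rotation is an isometry so areas/perimeters/island counts are preserved). Overall, the cross-section is a single solid region. Undo the 70° rotation: the query point maps to (7.117, 0.036) in the un-rotated model frame. The nearest boundary edge runs (9.00, 2.56)→(6.44, -0.00); distance from the point to it = 0.45 mm. The point is inside the cross-section, 0.45 mm from the nearest boundary — within the 0.8 mm shell band (2 × 0.4).

shell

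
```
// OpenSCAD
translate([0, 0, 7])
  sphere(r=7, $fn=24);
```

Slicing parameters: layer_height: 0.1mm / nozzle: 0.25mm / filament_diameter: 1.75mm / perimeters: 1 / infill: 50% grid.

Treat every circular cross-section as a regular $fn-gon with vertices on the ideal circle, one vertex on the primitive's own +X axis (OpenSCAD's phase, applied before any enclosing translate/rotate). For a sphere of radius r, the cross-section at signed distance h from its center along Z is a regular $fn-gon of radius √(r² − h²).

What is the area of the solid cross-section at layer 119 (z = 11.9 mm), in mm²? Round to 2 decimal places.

At z = 11.9 mm: the r=7 sphere slices to a regular 24-gon of circumradius 4.999 (√(r²−h²) with h=4.9 from center) (area = (24/2)·4.999²·sin(360°/24) = 77.61 mm²). Overall, the cross-section is a single solid region. Net area = 77.61 mm².

77.61 mm²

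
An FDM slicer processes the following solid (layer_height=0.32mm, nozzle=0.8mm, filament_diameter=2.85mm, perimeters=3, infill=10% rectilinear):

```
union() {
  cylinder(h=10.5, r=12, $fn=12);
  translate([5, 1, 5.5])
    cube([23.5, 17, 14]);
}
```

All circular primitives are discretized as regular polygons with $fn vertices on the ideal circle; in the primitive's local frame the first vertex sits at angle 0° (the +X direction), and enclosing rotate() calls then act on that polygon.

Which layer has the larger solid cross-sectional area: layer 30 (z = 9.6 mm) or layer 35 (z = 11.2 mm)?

layer 30 (z = 9.6 mm)

Layer 30 (z = 9.6): the cylinder: section is a regular 12-gon, circumradius r=12 (area = (12/2)·12.000²·sin(360°/12) = 432.00 mm²); the cube at (5, 1) (footprint 23.5×17) is included at this height (area 399.50 mm²); Merging all regions: the regions partially overlap — summed areas 831.50 mm² minus the doubly-counted overlap 44.48 mm² gives 787.02 mm² — area = 787.02 mm². So its area = 787.02 mm². Layer 35 (z = 11.2): the cylinder does not reach this height (z outside [0, 10.5]); the cube at (5, 1) is present — its section is the full 23.5×17 rectangle (area 399.50 mm²); Combining (union): only the 23.5×17 cube at (5, 1) is present, so the union is just that shape — area = 399.50 mm². So its area = 399.50 mm². Layer 30 is larger (787.02 vs 399.50 mm²).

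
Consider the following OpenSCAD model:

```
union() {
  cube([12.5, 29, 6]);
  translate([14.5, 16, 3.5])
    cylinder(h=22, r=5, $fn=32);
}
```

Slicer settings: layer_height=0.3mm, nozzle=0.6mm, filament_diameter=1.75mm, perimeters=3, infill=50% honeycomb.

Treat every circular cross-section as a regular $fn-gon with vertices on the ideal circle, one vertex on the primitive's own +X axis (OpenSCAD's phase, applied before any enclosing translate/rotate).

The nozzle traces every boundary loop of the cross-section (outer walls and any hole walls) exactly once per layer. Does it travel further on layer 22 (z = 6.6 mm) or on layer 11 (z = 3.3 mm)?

Layer 22 (z = 6.6): the cube is not intersected at this z (z outside [0, 6]); the cylinder at (14.5, 16): section is a regular 32-gon, circumradius r=5 (perimeter = 2·32·5.000·sin(180°/32) = 31.37 mm); Merging all regions: only the r=5 cylinder at (14.5, 16) is present, so the union is just that shape — boundary = 31.37 mm. So its perimeter = 31.37 mm. Layer 11 (z = 3.3): the 12.5×29 cube contributes its full rectangle (perimeter 83.00 mm); the cylinder at (14.5, 16) does not reach this height (z outside [3.5, 25.5]); Merging all regions: only the 12.5×29 cube is present, so the union is just that shape — boundary = 83.00 mm. So its perimeter = 83.00 mm. Layer 11 is larger (83.00 vs 31.37 mm).

layer 11 (z = 3.3 mm)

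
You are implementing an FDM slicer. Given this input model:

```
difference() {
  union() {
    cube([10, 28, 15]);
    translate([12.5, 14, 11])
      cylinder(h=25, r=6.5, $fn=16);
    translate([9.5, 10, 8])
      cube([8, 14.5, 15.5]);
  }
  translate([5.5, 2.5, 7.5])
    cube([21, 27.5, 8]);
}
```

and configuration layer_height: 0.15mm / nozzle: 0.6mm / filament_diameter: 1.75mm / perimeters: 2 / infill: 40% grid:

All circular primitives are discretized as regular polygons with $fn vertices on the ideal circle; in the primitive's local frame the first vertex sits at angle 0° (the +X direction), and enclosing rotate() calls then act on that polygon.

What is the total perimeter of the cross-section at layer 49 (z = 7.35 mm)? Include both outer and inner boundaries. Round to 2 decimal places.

At z = 7.35 mm: the cube is present — its section is the full 10×28 rectangle (perimeter 76.00 mm); the cylinder at (12.5, 14) does not reach this height (z outside [11, 36]); the cube at (9.5, 10) is absent (z outside [8, 23.5]); Combining (union): only the 10×28 cube is present, so the union is just that shape — boundary = 76.00 mm; the cube at (5.5, 2.5) does not reach this height (z outside [7.5, 15.5]); After the difference (first − rest): none of the subtracted shapes is present at this height, so the result so far is unchanged — boundary = 76.00 mm. Overall, the cross-section is a single solid region. Total boundary length (outer) = 76.00 mm.

76.00 mm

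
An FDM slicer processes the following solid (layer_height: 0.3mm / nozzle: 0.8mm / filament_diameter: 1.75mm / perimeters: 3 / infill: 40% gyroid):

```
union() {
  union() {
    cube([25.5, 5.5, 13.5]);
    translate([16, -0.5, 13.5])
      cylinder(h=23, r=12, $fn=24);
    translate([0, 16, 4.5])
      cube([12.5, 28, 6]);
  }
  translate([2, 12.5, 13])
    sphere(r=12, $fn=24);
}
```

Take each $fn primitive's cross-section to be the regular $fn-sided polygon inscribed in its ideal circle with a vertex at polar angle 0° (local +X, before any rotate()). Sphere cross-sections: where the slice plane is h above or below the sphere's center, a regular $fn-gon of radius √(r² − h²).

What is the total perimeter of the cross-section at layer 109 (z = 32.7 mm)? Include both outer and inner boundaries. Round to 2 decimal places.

At z = 32.7 mm: the cube is not intersected at this z (z outside [0, 13.5]); the r=12 cylinder at (16, -0.5) contributes a regular 24-gon of circumradius 12 (perimeter = 2·24·12.000·sin(180°/24) = 75.18 mm); the cube at (0, 16) is absent (z outside [4.5, 10.5]); Taking the union: only the r=12 cylinder at (16, -0.5) is present, so the union is just that shape — boundary = 75.18 mm; the sphere at (2, 12.5) is not intersected at this z (|z−center|=19.700 > r=12); Combining (union): only that combined region is present, so the union is just that shape — boundary = 75.18 mm. Overall, the cross-section is a single solid region. Total boundary length (outer) = 75.18 mm.

75.18 mm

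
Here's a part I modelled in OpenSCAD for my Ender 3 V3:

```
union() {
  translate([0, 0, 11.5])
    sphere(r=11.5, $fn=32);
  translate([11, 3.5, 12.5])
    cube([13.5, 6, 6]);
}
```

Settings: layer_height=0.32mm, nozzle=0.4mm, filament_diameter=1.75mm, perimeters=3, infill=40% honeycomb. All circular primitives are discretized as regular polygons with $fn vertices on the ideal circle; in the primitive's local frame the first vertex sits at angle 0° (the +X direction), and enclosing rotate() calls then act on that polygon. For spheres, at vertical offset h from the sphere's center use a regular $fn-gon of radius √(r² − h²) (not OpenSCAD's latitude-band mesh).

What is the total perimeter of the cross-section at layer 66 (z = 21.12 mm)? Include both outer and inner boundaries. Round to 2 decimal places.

At z = 21.12 mm: the r=11.5 sphere contributes a regular 32-gon of circumradius √(11.5²−9.62²) = 6.301 (perimeter = 2·32·6.301·sin(180°/32) = 39.53 mm); the cube at (11, 3.5) does not reach this height (z outside [12.5, 18.5]); Merging all regions: only the r=11.5 sphere is present, so the union is just that shape — boundary = 39.53 mm. Overall, the cross-section is a single solid region. Total boundary length (outer) = 39.53 mm.

39.53 mm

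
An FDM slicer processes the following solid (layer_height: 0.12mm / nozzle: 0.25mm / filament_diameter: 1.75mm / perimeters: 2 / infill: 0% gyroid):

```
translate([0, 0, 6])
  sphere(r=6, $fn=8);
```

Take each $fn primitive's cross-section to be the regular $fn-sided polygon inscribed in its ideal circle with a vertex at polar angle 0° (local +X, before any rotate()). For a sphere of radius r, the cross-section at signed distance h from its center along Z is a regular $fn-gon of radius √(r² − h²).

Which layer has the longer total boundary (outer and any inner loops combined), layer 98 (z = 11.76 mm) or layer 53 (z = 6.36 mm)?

Layer 98 (z = 11.76): the sphere: section is a regular 8-gon, circumradius = √(r²−h²) = √(6²−5.76²) = 1.680 (perimeter = 2·8·1.680·sin(180°/8) = 10.29 mm). So its perimeter = 10.29 mm. Layer 53 (z = 6.36): the r=6 sphere slices to a regular 8-gon of circumradius 5.989 (√(r²−h²) with h=0.36 from center) (perimeter = 2·8·5.989·sin(180°/8) = 36.67 mm). So its perimeter = 36.67 mm. Layer 53 is larger (36.67 vs 10.29 mm).

layer 53 (z = 6.36 mm)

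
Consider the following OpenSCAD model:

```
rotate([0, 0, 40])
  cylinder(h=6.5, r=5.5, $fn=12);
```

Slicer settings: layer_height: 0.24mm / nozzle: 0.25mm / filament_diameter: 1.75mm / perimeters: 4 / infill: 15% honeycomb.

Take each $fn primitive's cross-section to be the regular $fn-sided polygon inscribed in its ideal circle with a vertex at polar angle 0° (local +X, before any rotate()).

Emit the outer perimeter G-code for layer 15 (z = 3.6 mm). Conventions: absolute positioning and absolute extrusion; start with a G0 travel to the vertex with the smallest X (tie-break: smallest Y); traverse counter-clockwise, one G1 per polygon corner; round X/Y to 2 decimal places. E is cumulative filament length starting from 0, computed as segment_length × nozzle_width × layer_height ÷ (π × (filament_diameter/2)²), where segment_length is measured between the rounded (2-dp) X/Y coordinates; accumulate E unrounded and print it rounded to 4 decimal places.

At z = 3.6 mm: the r=5.5 cylinder gives a regular 12-gon of circumradius 5.5 (constant along its height); (rotated 40° about Z; rotation is an isometry so areas/perimeters/island counts are preserved). The outline is a single polygon with 12 vertices. Extrusion per mm of travel: 0.25 × 0.24 / (π × 0.875²) = 0.024945. Accumulating E over each segment gives final E = 0.8525.

G0 X-5.42 Y-0.96 Z3.60
G1 X-4.21 Y-3.54 E0.0711
G1 X-1.88 Y-5.17 E0.1420
G1 X0.96 Y-5.42 E0.2131
G1 X3.54 Y-4.21 E0.2842
G1 X5.17 Y-1.88 E0.3552
G1 X5.42 Y0.96 E0.4263
G1 X4.21 Y3.54 E0.4974
G1 X1.88 Y5.17 E0.5683
G1 X-0.96 Y5.42 E0.6394
G1 X-3.54 Y4.21 E0.7105
G1 X-5.17 Y1.88 E0.7814
G1 X-5.42 Y-0.96 E0.8525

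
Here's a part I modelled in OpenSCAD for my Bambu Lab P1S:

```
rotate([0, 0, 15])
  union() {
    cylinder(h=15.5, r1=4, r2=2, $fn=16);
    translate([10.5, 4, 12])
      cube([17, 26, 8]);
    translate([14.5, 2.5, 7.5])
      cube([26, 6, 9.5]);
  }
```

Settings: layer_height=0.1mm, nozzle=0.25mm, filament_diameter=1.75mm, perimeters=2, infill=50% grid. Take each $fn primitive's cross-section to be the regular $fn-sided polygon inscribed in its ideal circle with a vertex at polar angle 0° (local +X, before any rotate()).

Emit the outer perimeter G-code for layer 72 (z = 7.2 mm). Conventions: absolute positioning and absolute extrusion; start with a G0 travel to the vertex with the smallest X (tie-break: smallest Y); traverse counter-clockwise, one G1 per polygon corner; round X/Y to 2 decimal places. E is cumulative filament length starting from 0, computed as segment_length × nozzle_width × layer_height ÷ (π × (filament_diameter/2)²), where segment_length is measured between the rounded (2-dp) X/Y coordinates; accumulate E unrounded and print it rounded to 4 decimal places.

At z = 7.2 mm: the cone: at t=0.465 of its height the radius interpolates to r₁+(r₂−r₁)t = 3.071, giving a regular 16-gon of that circumradius; the cube at (10.5, 4) does not reach this height (z outside [12, 20]); the cube at (14.5, 2.5) does not reach this height (z outside [7.5, 17]); Taking the union: only the cone is present, so the union is just that shape — 1 connected region; (rotated 15° about Z; rotation is an isometry so areas/perimeters/island counts are preserved). The outline is a single polygon with 16 vertices. Extrusion per mm of travel: 0.25 × 0.1 / (π × 0.875²) = 0.010394. Accumulating E over each segment gives final E = 0.1993.

G0 X-3.04 Y0.40 Z7.20
G1 X-2.97 Y-0.79 E0.0124
G1 X-2.44 Y-1.87 E0.0249
G1 X-1.54 Y-2.66 E0.0373
G1 X-0.40 Y-3.04 E0.0498
G1 X0.79 Y-2.97 E0.0622
G1 X1.87 Y-2.44 E0.0747
G1 X2.66 Y-1.54 E0.0872
G1 X3.04 Y-0.40 E0.0997
G1 X2.97 Y0.79 E0.1121
G1 X2.44 Y1.87 E0.1246
G1 X1.54 Y2.66 E0.1370
G1 X0.40 Y3.04 E0.1495
G1 X-0.79 Y2.97 E0.1619
G1 X-1.87 Y2.44 E0.1744
G1 X-2.66 Y1.54 E0.1868
G1 X-3.04 Y0.40 E0.1993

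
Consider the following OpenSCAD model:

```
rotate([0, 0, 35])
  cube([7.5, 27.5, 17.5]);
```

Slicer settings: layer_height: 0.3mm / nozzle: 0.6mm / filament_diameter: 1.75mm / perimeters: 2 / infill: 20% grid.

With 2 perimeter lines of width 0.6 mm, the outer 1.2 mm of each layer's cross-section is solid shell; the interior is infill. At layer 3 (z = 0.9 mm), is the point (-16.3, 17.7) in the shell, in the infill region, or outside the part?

At z = 0.9 mm: the 7.5×27.5 cube contributes its full rectangle; (rotated 35° about Z; rotation is an isometry so areas/perimeters/island counts are preserved). Overall, the cross-section is a single solid region. Undo the 35° rotation: the query point maps to (-3.200, 23.848) in the un-rotated model frame. The nearest boundary edge runs (0.00, 27.50)→(0.00, 0.00); distance from the point to it = 3.20 mm. The point is not inside any of the regions above, so it lies outside the cross-section (3.20 mm from the nearest boundary).

outside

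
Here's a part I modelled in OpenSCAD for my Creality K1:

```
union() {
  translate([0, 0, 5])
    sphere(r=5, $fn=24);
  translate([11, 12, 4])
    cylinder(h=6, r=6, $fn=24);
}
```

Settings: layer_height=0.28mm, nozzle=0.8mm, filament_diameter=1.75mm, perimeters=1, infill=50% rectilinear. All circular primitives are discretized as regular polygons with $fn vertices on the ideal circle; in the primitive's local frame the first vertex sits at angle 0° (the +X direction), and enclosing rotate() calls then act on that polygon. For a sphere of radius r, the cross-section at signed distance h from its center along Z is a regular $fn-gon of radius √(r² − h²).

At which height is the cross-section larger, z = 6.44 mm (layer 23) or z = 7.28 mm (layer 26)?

Layer 23 (z = 6.44): the r=5 sphere contributes a regular 24-gon of circumradius √(5²−1.44²) = 4.788 (area = (24/2)·4.788²·sin(360°/24) = 71.21 mm²); the r=6 cylinder at (11, 12) contributes a regular 24-gon of circumradius 6 (area = (24/2)·6.000²·sin(360°/24) = 111.81 mm²); Taking the union: the 2 present regions are separate (no shared area or edge), so areas and boundary lengths simply add and each stays a separate island — area = 183.02 mm². So its area = 183.02 mm². Layer 26 (z = 7.28): the r=5 sphere contributes a regular 24-gon of circumradius √(5²−2.28²) = 4.450 (area = (24/2)·4.450²·sin(360°/24) = 61.50 mm²); the r=6 cylinder at (11, 12) gives a regular 24-gon of circumradius 6 (constant along its height) (area = (24/2)·6.000²·sin(360°/24) = 111.81 mm²); Merging all regions: the 2 present regions are separate (no shared area or edge), so areas and boundary lengths simply add and each stays a separate island — area = 173.31 mm². So its area = 173.31 mm². Layer 23 is larger (183.02 vs 173.31 mm²).

layer 23 (z = 6.44 mm)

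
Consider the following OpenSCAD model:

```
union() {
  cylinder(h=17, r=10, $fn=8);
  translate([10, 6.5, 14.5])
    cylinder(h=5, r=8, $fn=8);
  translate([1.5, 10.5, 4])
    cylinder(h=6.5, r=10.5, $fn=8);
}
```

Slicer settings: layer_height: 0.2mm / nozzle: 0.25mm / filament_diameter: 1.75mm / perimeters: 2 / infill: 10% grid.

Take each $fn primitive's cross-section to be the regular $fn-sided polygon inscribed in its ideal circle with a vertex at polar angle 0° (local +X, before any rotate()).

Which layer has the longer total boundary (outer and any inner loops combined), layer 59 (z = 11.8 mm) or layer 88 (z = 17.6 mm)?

layer 59 (z = 11.8 mm)

Layer 59 (z = 11.8): the r=10 cylinder contributes a regular 8-gon of circumradius 10 (perimeter = 2·8·10.000·sin(180°/8) = 61.23 mm); the cylinder at (10, 6.5) does not reach this height (z outside [14.5, 19.5]); the cylinder at (1.5, 10.5) does not reach this height (z outside [4, 10.5]); Combining (union): only the r=10 cylinder is present, so the union is just that shape — boundary = 61.23 mm. So its perimeter = 61.23 mm. Layer 88 (z = 17.6): the cylinder is not intersected at this z (z outside [0, 17]); the r=8 cylinder at (10, 6.5) contributes a regular 8-gon of circumradius 8 (perimeter = 2·8·8.000·sin(180°/8) = 48.98 mm); the cylinder at (1.5, 10.5) is not intersected at this z (z outside [4, 10.5]); Combining (union): only the r=8 cylinder at (10, 6.5) is present, so the union is just that shape — boundary = 48.98 mm. So its perimeter = 48.98 mm. Layer 59 is larger (61.23 vs 48.98 mm).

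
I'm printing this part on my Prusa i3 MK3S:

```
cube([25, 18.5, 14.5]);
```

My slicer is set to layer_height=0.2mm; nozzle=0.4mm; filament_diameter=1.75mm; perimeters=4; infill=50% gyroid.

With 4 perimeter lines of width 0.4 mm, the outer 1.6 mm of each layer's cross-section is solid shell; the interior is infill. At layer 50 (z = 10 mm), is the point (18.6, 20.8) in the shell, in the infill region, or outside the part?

outside

At z = 10 mm: the 25×18.5 cube contributes its full rectangle. Overall, the cross-section is a single solid region. The nearest boundary edge runs (25.00, 18.50)→(0.00, 18.50); distance from the point to it = 2.30 mm. The point is not inside any of the regions above, so it lies outside the cross-section (2.30 mm from the nearest boundary).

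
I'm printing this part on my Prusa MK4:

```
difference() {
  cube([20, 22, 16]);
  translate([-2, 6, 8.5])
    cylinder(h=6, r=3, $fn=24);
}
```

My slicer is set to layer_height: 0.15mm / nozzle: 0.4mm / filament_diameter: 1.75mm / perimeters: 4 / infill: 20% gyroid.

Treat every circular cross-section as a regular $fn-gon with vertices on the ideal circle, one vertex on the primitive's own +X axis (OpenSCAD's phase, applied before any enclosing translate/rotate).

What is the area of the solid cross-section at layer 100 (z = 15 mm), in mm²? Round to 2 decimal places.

440.00 mm²

At z = 15 mm: the 20×22 cube contributes its full rectangle (area 440.00 mm²); the cylinder at (-2, 6) is absent (z outside [8.5, 14.5]); Taking the first minus the rest: none of the subtracted shapes is present at this height, so the 20×22 cube is unchanged — area = 440.00 mm². Overall, the cross-section is a single solid region. Net area = 440.00 mm².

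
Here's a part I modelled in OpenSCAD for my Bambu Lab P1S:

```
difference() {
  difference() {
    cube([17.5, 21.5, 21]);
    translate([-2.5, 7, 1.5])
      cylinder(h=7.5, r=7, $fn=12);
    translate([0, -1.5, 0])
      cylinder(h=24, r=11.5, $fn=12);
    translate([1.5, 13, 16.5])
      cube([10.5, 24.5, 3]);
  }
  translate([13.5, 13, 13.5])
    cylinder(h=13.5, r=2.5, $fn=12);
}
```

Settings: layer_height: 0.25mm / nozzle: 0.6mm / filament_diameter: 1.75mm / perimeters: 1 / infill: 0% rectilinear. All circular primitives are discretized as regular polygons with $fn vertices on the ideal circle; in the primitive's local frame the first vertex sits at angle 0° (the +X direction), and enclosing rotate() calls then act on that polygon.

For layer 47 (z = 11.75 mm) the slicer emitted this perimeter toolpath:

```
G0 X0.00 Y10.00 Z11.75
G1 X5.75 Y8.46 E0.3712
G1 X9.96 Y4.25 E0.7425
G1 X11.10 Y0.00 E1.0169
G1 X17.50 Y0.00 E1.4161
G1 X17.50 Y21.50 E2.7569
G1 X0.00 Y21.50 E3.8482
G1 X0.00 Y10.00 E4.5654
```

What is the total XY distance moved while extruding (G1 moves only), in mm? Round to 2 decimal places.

73.21 mm

Sum the Euclidean lengths of each G1 segment: total = 73.21 mm.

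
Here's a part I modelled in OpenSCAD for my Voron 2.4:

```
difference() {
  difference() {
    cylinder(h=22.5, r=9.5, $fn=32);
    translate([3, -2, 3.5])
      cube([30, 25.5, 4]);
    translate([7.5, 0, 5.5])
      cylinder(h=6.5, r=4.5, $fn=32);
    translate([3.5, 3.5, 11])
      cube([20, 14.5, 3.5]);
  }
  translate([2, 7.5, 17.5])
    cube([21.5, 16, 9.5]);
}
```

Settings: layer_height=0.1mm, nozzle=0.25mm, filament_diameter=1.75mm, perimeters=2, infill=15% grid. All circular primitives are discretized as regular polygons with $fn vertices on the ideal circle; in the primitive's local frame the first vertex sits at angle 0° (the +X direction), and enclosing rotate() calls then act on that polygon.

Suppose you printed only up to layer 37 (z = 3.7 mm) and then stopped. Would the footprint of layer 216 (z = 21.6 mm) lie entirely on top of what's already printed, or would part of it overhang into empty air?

Compare the two slices. At z = 3.7: the cylinder: section is a regular 32-gon, circumradius r=9.5 (area = (32/2)·9.500²·sin(360°/32) = 281.71 mm²); the cube at (3, -2) is present — its section is the full 30×25.5 rectangle (area 765.00 mm²); the cylinder at (7.5, 0) does not reach this height (z outside [5.5, 12]); the cube at (3.5, 3.5) is not intersected at this z (z outside [11, 14.5]); After the difference (first − rest): starting from the r=9.5 cylinder (281.71 mm²), the 30×25.5 cube at (3, -2) partially overlaps it — only the 55.31 mm² overlap (of its 765.00 mm²) is removed, clipping the outline — area = 226.40 mm²; the cube at (2, 7.5) is not intersected at this z (z outside [17.5, 27]); Subtracting the remaining from the first: none of the subtracted shapes is present at this height, so that combined region is unchanged — area = 226.40 mm². At z = 21.6: the r=9.5 cylinder gives a regular 32-gon of circumradius 9.5 (constant along its height) (area = (32/2)·9.500²·sin(360°/32) = 281.71 mm²); the cube at (3, -2) does not reach this height (z outside [3.5, 7.5]); the cylinder at (7.5, 0) is not intersected at this z (z outside [5.5, 12]); the cube at (3.5, 3.5) is absent (z outside [11, 14.5]); Subtracting the remaining from the first: none of the subtracted shapes is present at this height, so the r=9.5 cylinder is unchanged — area = 281.71 mm²; the cube at (2, 7.5) (footprint 21.5×16) is included at this height (area 344.00 mm²); Subtracting the remaining from the first: starting from that combined region (281.71 mm²), the 21.5×16 cube at (2, 7.5) partially overlaps it — only the 3.97 mm² overlap (of its 344.00 mm²) is removed, clipping the outline — area = 277.74 mm². Checking containment: at z = 21.6 the cross-section extends beyond the z = 3.7 cross-section by about 52.96 mm².

part overhangs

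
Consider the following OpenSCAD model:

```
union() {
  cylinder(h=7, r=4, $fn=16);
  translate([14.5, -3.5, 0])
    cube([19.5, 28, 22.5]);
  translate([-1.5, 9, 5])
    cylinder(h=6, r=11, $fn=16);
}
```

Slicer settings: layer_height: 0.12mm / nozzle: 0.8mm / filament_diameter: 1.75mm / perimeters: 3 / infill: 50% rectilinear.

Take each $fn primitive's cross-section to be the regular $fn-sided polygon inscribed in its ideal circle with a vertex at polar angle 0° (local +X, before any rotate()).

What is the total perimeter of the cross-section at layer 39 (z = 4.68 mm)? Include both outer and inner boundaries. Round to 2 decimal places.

119.97 mm

At z = 4.68 mm: the cylinder: section is a regular 16-gon, circumradius r=4 (perimeter = 2·16·4.000·sin(180°/16) = 24.97 mm); the cube at (14.5, -3.5) (footprint 19.5×28) is included at this height (perimeter 95.00 mm); the cylinder at (-1.5, 9) is not intersected at this z (z outside [5, 11]); Combining (union): the 2 present regions are separate (no shared area or edge), so areas and boundary lengths simply add and each stays a separate island — boundary = 119.97 mm. Overall, the cross-section has 2 separate islands. Total boundary length (outer) = 119.97 mm.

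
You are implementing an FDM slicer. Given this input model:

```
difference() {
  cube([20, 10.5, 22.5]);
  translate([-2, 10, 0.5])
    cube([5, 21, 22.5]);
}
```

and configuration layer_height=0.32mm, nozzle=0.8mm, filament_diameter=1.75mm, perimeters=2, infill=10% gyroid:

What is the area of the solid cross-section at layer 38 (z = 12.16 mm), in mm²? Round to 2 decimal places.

208.50 mm²

At z = 12.16 mm: the 20×10.5 cube contributes its full rectangle (area 210.00 mm²); the 5×21 cube at (-2, 10) contributes its full rectangle (area 105.00 mm²); Subtracting the remaining from the first: starting from the 20×10.5 cube (210.00 mm²), the 5×21 cube at (-2, 10) partially overlaps it — only the 1.50 mm² overlap (of its 105.00 mm²) is removed, clipping the outline — area = 208.50 mm². Overall, the cross-section is a single solid region. Net area = 208.50 mm².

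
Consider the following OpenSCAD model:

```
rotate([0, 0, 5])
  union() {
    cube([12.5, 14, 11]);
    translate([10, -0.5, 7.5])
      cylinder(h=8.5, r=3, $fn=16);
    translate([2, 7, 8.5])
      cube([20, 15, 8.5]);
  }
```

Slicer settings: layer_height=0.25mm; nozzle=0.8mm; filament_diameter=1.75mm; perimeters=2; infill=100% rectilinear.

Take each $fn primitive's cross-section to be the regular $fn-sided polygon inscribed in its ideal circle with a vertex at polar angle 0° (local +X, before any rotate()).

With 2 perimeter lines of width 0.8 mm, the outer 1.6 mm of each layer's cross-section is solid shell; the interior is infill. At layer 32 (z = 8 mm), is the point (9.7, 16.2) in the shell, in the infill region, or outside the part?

At z = 8 mm: the 12.5×14 cube contributes its full rectangle; the cylinder at (10, -0.5): section is a regular 16-gon, circumradius r=3; the cube at (2, 7) does not reach this height (z outside [8.5, 17]); Taking the union: the regions partially overlap (shared area 10.55 mm²), so overlapping operands fuse into one piece — 1 connected region; (whole slice rotated 5° about Z — lengths, areas and connectivity unchanged). Overall, the cross-section is a single solid region. Undo the 5° rotation: the query point maps to (11.075, 15.293) in the un-rotated model frame. The nearest boundary edge runs (0.00, 14.00)→(12.50, 14.00); distance from the point to it = 1.29 mm. The point is not inside any of the regions above, so it lies outside the cross-section (1.29 mm from the nearest boundary).

outside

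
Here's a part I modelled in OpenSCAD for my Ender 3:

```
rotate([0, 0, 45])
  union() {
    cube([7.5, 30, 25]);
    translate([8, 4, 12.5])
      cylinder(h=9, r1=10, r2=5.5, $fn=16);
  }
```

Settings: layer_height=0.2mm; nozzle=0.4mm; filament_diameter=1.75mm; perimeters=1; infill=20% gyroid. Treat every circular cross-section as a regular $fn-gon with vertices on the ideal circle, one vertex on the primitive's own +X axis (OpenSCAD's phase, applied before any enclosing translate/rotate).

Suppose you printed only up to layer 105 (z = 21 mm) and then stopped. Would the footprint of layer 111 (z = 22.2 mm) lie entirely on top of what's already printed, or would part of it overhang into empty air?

Compare the two slices. At z = 21: the cube is present — its section is the full 7.5×30 rectangle (area 225.00 mm²); the cone at (8, 4): at t=0.944 of its height the radius interpolates to r₁+(r₂−r₁)t = 5.750, giving a regular 16-gon of that circumradius (area = (16/2)·5.750²·sin(360°/16) = 101.22 mm²); Combining (union): the regions partially overlap — summed areas 326.22 mm² minus the doubly-counted overlap 41.10 mm² gives 285.12 mm² — area = 285.12 mm²; (whole slice rotated 45° about Z — lengths, areas and connectivity unchanged). At z = 22.2: the 7.5×30 cube contributes its full rectangle (area 225.00 mm²); the cone at (8, 4) is absent (z outside [12.5, 21.5]); Taking the union: only the 7.5×30 cube is present, so the union is just that shape — area = 225.00 mm²; (rotated 45° about Z; rotation is an isometry so areas/perimeters/island counts are preserved). Checking containment: the cross-section at z = 22.2 is a subset of the cross-section at z = 21.

entirely on top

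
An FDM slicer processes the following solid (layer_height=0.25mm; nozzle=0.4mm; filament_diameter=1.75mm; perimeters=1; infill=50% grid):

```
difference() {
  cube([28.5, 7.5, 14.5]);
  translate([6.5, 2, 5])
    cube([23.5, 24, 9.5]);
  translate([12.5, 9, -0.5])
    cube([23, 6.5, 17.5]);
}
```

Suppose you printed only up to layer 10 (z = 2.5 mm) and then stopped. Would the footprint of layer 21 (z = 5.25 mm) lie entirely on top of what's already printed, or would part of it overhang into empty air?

Compare the two slices. At z = 2.5: the cube is present — its section is the full 28.5×7.5 rectangle (area 213.75 mm²); the cube at (6.5, 2) is not intersected at this z (z outside [5, 14.5]); the cube at (12.5, 9) is present — its section is the full 23×6.5 rectangle (area 149.50 mm²); Taking the first minus the rest: starting from the 28.5×7.5 cube (213.75 mm²), the 23×6.5 cube at (12.5, 9) misses the remaining region (no effect) — area = 213.75 mm². At z = 5.25: the 28.5×7.5 cube contributes its full rectangle (area 213.75 mm²); the cube at (6.5, 2) is present — its section is the full 23.5×24 rectangle (area 564.00 mm²); the 23×6.5 cube at (12.5, 9) contributes its full rectangle (area 149.50 mm²); After the difference (first − rest): starting from the 28.5×7.5 cube (213.75 mm²), the 23.5×24 cube at (6.5, 2) partially overlaps it — only the 121.00 mm² overlap (of its 564.00 mm²) is removed, clipping the outline; the 23×6.5 cube at (12.5, 9) misses the remaining region (no effect) — area = 92.75 mm². Checking containment: the cross-section at z = 5.25 is a subset of the cross-section at z = 2.5.

entirely on top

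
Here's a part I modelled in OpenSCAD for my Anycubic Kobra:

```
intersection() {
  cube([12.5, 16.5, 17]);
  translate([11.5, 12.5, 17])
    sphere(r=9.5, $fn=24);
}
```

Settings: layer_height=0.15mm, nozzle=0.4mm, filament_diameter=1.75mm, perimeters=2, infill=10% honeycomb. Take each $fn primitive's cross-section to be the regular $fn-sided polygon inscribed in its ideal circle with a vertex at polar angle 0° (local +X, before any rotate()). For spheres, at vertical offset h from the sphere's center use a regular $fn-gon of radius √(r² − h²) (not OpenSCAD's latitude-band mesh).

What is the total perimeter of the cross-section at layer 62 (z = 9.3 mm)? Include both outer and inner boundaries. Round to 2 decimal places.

28.47 mm

At z = 9.3 mm: the cube is present — its section is the full 12.5×16.5 rectangle (perimeter 58.00 mm); the r=9.5 sphere at (11.5, 12.5) slices to a regular 24-gon of circumradius 5.564 (√(r²−h²) with h=7.7 from center) (perimeter = 2·24·5.564·sin(180°/24) = 34.86 mm); Taking the intersection: the r=9.5 sphere at (11.5, 12.5) partially overlaps the 12.5×16.5 cube; clipping to the common part keeps 53.55 mm² — boundary = 28.47 mm. Overall, the cross-section is a single solid region. Total boundary length (outer) = 28.47 mm.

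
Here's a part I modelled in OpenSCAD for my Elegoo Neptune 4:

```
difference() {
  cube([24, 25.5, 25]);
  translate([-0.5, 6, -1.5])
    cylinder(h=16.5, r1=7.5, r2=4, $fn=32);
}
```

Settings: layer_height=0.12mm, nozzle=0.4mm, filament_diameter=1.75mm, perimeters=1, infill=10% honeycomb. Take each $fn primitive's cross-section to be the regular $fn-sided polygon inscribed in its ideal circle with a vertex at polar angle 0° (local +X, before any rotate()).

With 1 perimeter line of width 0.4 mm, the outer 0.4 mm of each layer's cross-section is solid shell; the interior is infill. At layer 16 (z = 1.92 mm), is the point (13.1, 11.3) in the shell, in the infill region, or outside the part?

infill

At z = 1.92 mm: the 24×25.5 cube contributes its full rectangle; the cone at (-0.5, 6) contributes a regular 32-gon of circumradius 6.775 (interpolated between r1=7.5 and r2=4 at t=0.207); Subtracting the remaining from the first: starting from the 24×25.5 cube, the cone at (-0.5, 6) partially overlaps it — only the 63.68 mm² overlap (of its 143.26 mm²) is removed, clipping the outline — 1 connected region. Overall, the cross-section is a single solid region. The nearest boundary edge runs (6.14, 7.32)→(5.76, 8.59); distance from the point to it = 7.82 mm. The point is inside the cross-section and 7.82 mm from the nearest boundary — more than the 0.4 mm shell width (1 × 0.4), so it's in the infill interior.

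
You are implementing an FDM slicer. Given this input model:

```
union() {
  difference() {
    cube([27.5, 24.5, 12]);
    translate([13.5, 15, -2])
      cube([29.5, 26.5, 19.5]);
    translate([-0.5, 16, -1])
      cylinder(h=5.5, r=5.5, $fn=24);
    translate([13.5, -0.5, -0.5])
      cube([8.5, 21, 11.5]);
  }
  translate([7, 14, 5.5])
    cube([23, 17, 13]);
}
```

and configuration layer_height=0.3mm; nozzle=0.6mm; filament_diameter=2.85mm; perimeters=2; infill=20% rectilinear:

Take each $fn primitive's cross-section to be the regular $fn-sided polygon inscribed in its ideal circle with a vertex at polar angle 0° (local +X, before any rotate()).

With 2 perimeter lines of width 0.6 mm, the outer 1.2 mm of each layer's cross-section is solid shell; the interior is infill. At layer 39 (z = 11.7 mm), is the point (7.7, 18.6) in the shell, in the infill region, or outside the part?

infill

At z = 11.7 mm: the cube (footprint 27.5×24.5) is included at this height; the cube at (13.5, 15) is present — its section is the full 29.5×26.5 rectangle; the cylinder at (-0.5, 16) is not intersected at this z (z outside [-1, 4.5]); the cube at (13.5, -0.5) does not reach this height (z outside [-0.5, 11]); After the difference (first − rest): starting from the 27.5×24.5 cube, the 29.5×26.5 cube at (13.5, 15) partially overlaps it — only the 133.00 mm² overlap (of its 781.75 mm²) is removed, clipping the outline — 1 connected region; the cube at (7, 14) (footprint 23×17) is included at this height; Combining (union): the regions partially overlap (shared area 82.25 mm²), so overlapping operands fuse into one piece — 1 connected region. Overall, the cross-section is a single solid region. The nearest boundary edge runs (0.00, 24.50)→(7.00, 24.50); distance from the point to it = 5.94 mm. The point is inside the cross-section and 5.94 mm from the nearest boundary — more than the 1.2 mm shell width (2 × 0.6), so it's in the infill interior.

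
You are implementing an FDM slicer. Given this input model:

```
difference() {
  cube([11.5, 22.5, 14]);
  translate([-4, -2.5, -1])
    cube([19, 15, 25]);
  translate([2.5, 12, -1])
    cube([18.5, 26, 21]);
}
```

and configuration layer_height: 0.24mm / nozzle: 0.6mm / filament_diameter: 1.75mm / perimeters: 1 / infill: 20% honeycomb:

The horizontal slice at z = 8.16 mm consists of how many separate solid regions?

1

At z = 8.16 mm: the cube (footprint 11.5×22.5) is included at this height; the cube at (-4, -2.5) is present — its section is the full 19×15 rectangle; the cube at (2.5, 12) (footprint 18.5×26) is included at this height; Subtracting the remaining from the first: starting from the 11.5×22.5 cube, the 19×15 cube at (-4, -2.5) partially overlaps it — only the 143.75 mm² overlap (of its 285.00 mm²) is removed, clipping the outline; the 18.5×26 cube at (2.5, 12) partially overlaps it — only the 90.00 mm² overlap (of its 481.00 mm²) is removed, clipping the outline — 1 connected region. The result has 1 disconnected region.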